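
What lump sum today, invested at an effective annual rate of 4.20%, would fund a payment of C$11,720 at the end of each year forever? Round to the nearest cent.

C$279,047.62

PV = C/r = 11720/0.042 = 279,047.6190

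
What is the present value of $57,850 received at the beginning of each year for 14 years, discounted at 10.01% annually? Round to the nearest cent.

$468,566.35

PV = PMT · [1 − (1+i)^(−n)] / i × (1+i) = 57850 · 8.099678 = 468,566.3523
Payments are at the start of each period, so multiply by (1+i).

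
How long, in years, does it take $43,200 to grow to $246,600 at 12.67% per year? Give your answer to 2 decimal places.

n = ln(246600/43200) / ln(1+0.1267) = ln(5.70833) / 0.119293 = 14.6021 years

14.60 years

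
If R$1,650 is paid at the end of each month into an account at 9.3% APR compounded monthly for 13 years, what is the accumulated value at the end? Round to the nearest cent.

R$497,034.26

i = 0.093/12 = 0.00775 per month; n = 13·12 = 156.
FV = PMT · [(1+i)^n − 1] / i = 1650 · 301.232883 = 497,034.2571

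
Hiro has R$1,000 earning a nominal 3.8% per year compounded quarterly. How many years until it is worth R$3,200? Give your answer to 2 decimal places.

Periodic rate i = 0.038/4 = 0.0095.
(1+i)^n = 3200/1000 = 3.20000, so n = ln 3.20000 / ln 1.0095 = 123.0176 quarters
= 123.0176/4 years

30.75 years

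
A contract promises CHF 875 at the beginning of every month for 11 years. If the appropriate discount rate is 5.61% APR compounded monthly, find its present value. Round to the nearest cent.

With 12 periods per year: i = 0.004675, n = 132.
Annuity factor a(132|0.004675) × (1+i) = 98.794882; PV = 875 × 98.794882 = 86,445.5214
Payments are at the start of each period, so multiply by (1+i).

CHF 86,445.52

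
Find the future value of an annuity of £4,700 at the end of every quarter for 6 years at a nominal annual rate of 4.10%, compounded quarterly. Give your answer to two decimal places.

Periodic rate i = 0.041/4 = 0.01025; n = 6 × 4 = 24 periods.
Accumulation factor s(24|0.01025) = 27.053574; FV = 4700 × 27.053574 = 127,151.7994

£127,151.80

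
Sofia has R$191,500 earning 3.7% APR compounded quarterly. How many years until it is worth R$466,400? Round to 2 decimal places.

Periodic rate i = 0.037/4 = 0.00925.
n = ln(466400/191500) / ln(1+0.00925) = ln(2.43551) / 0.009207 = 96.6775 quarters
= 96.6775/4 years

24.17 years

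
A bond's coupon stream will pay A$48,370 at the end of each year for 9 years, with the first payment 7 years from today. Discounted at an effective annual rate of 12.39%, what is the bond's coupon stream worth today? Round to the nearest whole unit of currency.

A$126,004

Value one period before first payment (t=6): 48370 × [1 − (1+0.1239)^(−9)] / 0.1239 = 48370 × 5.250177 = 253,951.0726
PV₀ = 253,951.0726 / (1+0.1239)^6 = 253,951.0726 / 2.015422 = 126,003.9107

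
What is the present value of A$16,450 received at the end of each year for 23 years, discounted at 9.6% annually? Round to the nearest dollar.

A$150,545

Annuity factor a(23|0.096) = 9.151680; PV = 16450 × 9.151680 = 150,545.1325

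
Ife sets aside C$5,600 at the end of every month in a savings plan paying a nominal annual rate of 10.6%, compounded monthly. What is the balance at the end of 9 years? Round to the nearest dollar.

With 12 periods per year: i = 0.00883333, n = 108.
Accumulation factor s(108|0.00883333) = 179.459026; FV = 5600 × 179.459026 = 1,004,970.5436

C$1,004,971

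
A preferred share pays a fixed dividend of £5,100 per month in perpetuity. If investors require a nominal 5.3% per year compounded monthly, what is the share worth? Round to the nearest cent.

£1,154,716.98

Periodic rate i = 0.053/12 = 0.00441667.
PV = PMT / i = 5100 / 0.00441667 = 1,154,716.9811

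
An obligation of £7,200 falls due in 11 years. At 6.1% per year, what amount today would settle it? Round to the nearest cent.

£3,753.73

PV = 7,200 / (1 + 0.061)^11 = 7,200 / 1.918091 = 3,753.7321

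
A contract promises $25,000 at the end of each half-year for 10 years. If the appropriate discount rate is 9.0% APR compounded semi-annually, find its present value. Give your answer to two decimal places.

$325,198.41

i = 0.09/2 = 0.045 per half-year; n = 10·2 = 20.
Annuity factor a(20|0.045) = 13.007936; PV = 25000 × 13.007936 = 325,198.4113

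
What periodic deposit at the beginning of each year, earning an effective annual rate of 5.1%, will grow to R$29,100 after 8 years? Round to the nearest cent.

R$2,889.17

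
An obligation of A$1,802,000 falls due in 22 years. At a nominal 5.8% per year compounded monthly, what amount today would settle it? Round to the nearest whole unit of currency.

A$504,580

With 12 periods per year: i = 0.00483333, n = 264.
PV = 1,802,000 / (1 + 0.00483333)^264 = 1,802,000 / 3.571288 = 504,579.9013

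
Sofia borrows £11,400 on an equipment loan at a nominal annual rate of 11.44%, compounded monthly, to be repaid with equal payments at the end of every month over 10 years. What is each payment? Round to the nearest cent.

£159.89

With 12 periods per year: i = 0.00953333, n = 120.
Annuity-PV factor = 71.300029; PMT = 11400 / 71.300029 = 159.8877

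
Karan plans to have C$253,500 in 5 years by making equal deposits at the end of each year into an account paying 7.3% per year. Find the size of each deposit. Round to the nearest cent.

PMT = 253500 / ( [(1+0.073)^5 − 1] / 0.073 ) = 253500 / 5.785263 = 43,818.2290

C$43,818.23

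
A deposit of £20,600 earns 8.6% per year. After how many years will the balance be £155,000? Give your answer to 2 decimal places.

24.46 years

(1+i)^n = 155000/20600 = 7.52427, so n = ln 7.52427 / ln 1.086 = 24.4619 years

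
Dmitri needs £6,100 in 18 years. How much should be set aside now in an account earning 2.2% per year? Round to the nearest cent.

PV = FV·(1+i)^(−n) = 6,100 × 0.675902 = 4,123.0036

£4,123.00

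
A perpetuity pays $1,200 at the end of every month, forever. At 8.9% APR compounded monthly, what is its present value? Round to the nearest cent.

Periodic rate i = 0.089/12 = 0.00741667.
PV = C/r = 1200/0.00741667 = 161,797.7528

$161,797.75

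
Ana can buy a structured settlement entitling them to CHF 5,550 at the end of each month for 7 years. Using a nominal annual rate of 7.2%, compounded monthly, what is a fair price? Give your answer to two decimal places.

i = 0.072/12 = 0.006 per month; n = 7·12 = 84.
PV = 5550 × [1 − (1+0.006)^(−84)] / 0.006 = 5550 × 65.830026 = 365,356.6440

CHF 365,356.64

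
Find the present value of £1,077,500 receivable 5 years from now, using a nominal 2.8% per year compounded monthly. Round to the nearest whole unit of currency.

£936,886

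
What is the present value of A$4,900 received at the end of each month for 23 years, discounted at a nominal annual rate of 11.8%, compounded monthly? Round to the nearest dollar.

A$464,841

i = 0.118/12 = 0.00983333 per month; n = 23·12 = 276.
Annuity factor a(276|0.00983333) = 94.865532; PV = 4900 × 94.865532 = 464,841.1091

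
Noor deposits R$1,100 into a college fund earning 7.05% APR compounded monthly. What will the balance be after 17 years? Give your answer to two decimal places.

Periodic rate i = 0.0705/12 = 0.005875; n = 17 × 12 = 204 periods.
FV = PV·(1+i)^n = 1,100 × 3.303535 = 3,633.8886

R$3,633.89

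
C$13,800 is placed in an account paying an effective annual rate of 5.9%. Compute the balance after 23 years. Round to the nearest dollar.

FV = PV·(1+i)^n = 13,800 × 3.737723 = 51,580.5738

C$51,581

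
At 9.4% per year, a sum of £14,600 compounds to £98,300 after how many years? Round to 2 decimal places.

21.23 years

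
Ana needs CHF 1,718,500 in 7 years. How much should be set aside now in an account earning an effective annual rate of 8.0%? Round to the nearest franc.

CHF 1,002,728

Discount factor = (1+0.08)^(−7) = 0.583490; PV = 1,718,500 × 0.583490 = 1,002,728.2443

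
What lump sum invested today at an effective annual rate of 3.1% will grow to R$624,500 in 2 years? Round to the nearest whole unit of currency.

PV = FV·(1+i)^(−n) = 624,500 × 0.940768 = 587,509.7957

R$587,510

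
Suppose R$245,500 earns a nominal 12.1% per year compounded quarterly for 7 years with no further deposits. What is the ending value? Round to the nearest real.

R$565,516

With 4 periods per year: i = 0.03025, n = 28.
FV = 245,500 × (1 + 0.03025)^28 = 565,516.0640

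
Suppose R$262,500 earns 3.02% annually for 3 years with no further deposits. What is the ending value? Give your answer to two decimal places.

262,500 × (1+0.0302)^3 = 262,500 × 1.093364 = 287,007.9617

R$287,007.96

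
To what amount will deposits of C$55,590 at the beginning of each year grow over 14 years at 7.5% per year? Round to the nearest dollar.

C$1,396,330

Accumulation factor s(14|0.075) × (1+i) = 25.118365; FV = 55590 × 25.118365 = 1,396,329.8939
(annuity-due: payments at period start, so ×(1+i).)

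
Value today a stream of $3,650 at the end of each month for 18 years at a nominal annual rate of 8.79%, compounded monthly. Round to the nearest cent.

$395,290.74

i = 0.0879/12 = 0.007325 per month; n = 18·12 = 216.
Annuity factor a(216|0.007325) = 108.298832; PV = 3650 × 108.298832 = 395,290.7377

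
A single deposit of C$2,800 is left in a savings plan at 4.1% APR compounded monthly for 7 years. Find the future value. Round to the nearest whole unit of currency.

i = 0.041/12 = 0.00341667 per month; n = 7·12 = 84.
2,800 × (1+0.00341667)^84 = 2,800 × 1.331773 = 3,728.9632

C$3,729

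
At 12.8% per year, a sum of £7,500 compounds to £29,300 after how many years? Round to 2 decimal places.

n = ln(29300/7500) / ln(1+0.128) = ln(3.90667) / 0.120446 = 11.3136 years

11.31 years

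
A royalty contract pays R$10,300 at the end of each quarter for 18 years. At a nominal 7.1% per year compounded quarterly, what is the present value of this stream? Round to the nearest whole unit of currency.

R$416,796

i = 0.071/4 = 0.01775 per quarter; n = 18·4 = 72.
PV = 10300 × [1 − (1+0.01775)^(−72)] / 0.01775 = 10300 × 40.465663 = 416,796.3288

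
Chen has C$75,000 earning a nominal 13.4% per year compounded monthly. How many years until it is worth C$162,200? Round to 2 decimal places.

5.79 years

Periodic rate i = 0.134/12 = 0.0111667.
(1+i)^n = 162200/75000 = 2.16267, so n = ln 2.16267 / ln 1.01117 = 69.4604 months
= 69.4604/12 years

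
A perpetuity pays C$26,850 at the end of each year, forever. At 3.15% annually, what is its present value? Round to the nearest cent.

PV = C/r = 26850/0.0315 = 852,380.9524

C$852,380.95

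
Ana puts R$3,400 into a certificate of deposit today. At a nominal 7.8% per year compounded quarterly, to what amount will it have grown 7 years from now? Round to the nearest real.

R$5,839

i = 0.078/4 = 0.0195 per quarter; n = 7·4 = 28.
FV = PV·(1+i)^n = 3,400 × 1.717285 = 5,838.7699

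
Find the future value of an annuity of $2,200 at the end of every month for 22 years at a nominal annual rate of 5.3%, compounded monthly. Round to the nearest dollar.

$1,096,298

i = 0.053/12 = 0.00441667 per month; n = 22·12 = 264.
FV = PMT · [(1+i)^n − 1] / i = 2200 · 498.317430 = 1,096,298.3466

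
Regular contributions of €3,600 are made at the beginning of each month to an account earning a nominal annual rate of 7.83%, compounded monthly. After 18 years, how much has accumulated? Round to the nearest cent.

€1,707,510.82

With 12 periods per year: i = 0.006525, n = 216.
FV = PMT · [(1+i)^n − 1] / i × (1+i) = 3600 · 474.308561 = 1,707,510.8209
Payments are at the start of each period, so multiply by (1+i).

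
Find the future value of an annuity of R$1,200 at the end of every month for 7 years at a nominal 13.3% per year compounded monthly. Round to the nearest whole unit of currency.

R$165,014

Periodic rate i = 0.133/12 = 0.0110833; n = 7 × 12 = 84 periods.
FV = PMT · [(1+i)^n − 1] / i = 1200 · 137.511405 = 165,013.6855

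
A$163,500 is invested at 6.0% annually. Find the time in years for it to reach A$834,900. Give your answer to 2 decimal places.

27.98 years

n = ln(834900/163500) / ln(1+0.06) = ln(5.10642) / 0.058269 = 27.9823 years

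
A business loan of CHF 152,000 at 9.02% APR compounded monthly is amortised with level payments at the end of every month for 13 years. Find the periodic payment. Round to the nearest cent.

Periodic rate i = 0.0902/12 = 0.00751667; n = 13 × 12 = 156 periods.
Annuity-PV factor = 91.673420; PMT = 152000 / 91.673420 = 1,658.0597

CHF 1,658.06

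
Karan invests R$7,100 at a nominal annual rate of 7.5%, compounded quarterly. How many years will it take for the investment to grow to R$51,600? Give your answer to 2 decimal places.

Periodic rate i = 0.075/4 = 0.01875.
n = ln(51600/7100) / ln(1+0.01875) = ln(7.26761) / 0.018576 = 106.7714 quarters
= 106.7714/4 years

26.69 years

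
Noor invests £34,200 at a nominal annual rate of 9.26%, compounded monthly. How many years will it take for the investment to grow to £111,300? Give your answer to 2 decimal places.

Periodic rate i = 0.0926/12 = 0.00771667.
n = ln(111300/34200) / ln(1+0.00771667) = ln(3.25439) / 0.007687 = 153.5055 months
= 153.5055/12 years

12.79 years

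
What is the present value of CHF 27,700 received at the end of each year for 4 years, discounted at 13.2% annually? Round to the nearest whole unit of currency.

CHF 82,052

PV = PMT · [1 − (1+i)^(−n)] / i = 27700 · 2.962153 = 82,051.6404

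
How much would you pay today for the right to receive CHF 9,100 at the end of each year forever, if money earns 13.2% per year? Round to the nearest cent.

CHF 68,939.39

PV = PMT / i = 9100 / 0.132 = 68,939.3939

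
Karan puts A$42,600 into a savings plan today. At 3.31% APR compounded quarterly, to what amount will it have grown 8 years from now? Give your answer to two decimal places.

A$55,454.60

With 4 periods per year: i = 0.008275, n = 32.
FV = PV·(1+i)^n = 42,600 × 1.301751 = 55,454.5990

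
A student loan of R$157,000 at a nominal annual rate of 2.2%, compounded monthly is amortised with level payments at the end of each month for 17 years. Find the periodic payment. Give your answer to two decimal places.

R$923.17

i = 0.022/12 = 0.00183333 per month; n = 17·12 = 204.
PMT = 157000 / ( [1 − (1+0.00183333)^(−204)] / 0.00183333 ) = 157000 / 170.065895 = 923.1716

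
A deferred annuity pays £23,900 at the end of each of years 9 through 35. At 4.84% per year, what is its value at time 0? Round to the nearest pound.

£243,897

PV at t=8 (ordinary 27-year annuity): 23900 × a(27|0.0484) = 23900 × 14.894484 = 355,978.1740
Discount back 8 years: 355,978.1740 × (1+0.0484)^(−8) = 355,978.1740 × 0.685147 = 243,897.4574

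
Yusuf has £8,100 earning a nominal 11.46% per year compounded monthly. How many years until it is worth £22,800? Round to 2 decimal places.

9.07 years

Periodic rate i = 0.1146/12 = 0.00955.
(1+i)^n = 22800/8100 = 2.81481, so n = ln 2.81481 / ln 1.00955 = 108.8828 months
= 108.8828/12 years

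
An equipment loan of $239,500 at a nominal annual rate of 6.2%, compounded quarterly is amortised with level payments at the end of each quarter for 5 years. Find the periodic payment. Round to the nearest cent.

i = 0.062/4 = 0.0155 per quarter; n = 5·4 = 20.
Annuity-PV factor = 17.084314; PMT = 239500 / 17.084314 = 14,018.7077

$14,018.71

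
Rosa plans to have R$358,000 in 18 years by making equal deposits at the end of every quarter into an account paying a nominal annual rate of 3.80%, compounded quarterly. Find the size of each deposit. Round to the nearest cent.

Periodic rate i = 0.038/4 = 0.0095; n = 18 × 4 = 72 periods.
PMT = 358000 / ( [(1+0.0095)^72 − 1] / 0.0095 ) = 358000 / 102.673793 = 3,486.7710

R$3,486.77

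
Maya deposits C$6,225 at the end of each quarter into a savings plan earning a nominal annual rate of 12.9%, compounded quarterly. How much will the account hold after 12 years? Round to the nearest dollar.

C$692,672

i = 0.129/4 = 0.03225 per quarter; n = 12·4 = 48.
FV = PMT · [(1+i)^n − 1] / i = 6225 · 111.272647 = 692,672.2297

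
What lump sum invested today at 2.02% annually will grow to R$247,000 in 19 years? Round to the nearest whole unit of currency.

Discount factor = (1+0.0202)^(−19) = 0.683878; PV = 247,000 × 0.683878 = 168,917.9836

R$168,918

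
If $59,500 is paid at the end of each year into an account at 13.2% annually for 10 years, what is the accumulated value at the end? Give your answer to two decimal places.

$1,106,668.00

FV = PMT · [(1+i)^n − 1] / i = 59500 · 18.599462 = 1,106,668.0026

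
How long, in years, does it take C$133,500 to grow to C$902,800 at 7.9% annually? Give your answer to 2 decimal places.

25.14 years

n = ln(902800/133500) / ln(1+0.079) = ln(6.76255) / 0.076035 = 25.1385 years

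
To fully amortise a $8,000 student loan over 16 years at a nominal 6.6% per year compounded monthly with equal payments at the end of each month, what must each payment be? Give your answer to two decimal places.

With 12 periods per year: i = 0.0055, n = 192.
PMT = 8000 / ( [1 − (1+0.0055)^(−192)] / 0.0055 ) = 8000 / 118.390488 = 67.5730

$67.57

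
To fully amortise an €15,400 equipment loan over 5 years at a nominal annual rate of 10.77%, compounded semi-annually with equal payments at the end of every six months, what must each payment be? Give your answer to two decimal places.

€2,031.83

i = 0.1077/2 = 0.05385 per half-year; n = 5·2 = 10.
PMT = 15400 / ( [1 − (1+0.05385)^(−10)] / 0.05385 ) = 15400 / 7.579378 = 2,031.8289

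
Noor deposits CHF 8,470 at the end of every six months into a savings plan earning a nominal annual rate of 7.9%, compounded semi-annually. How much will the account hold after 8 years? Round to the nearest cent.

CHF 184,115.40

Periodic rate i = 0.079/2 = 0.0395; n = 8 × 2 = 16 periods.
FV = 8470 × [(1+0.0395)^16 − 1] / 0.0395 = 8470 × 21.737355 = 184,115.3988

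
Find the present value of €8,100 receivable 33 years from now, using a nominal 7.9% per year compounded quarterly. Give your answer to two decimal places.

€612.79

Periodic rate i = 0.079/4 = 0.01975; n = 33 × 4 = 132 periods.
Discount factor = (1+0.01975)^(−132) = 0.075654; PV = 8,100 × 0.075654 = 612.7944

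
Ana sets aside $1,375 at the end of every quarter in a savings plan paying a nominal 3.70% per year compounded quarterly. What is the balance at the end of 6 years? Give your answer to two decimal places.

$36,760.50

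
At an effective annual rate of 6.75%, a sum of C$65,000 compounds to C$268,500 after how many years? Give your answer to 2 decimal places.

(1+i)^n = 268500/65000 = 4.13077, so n = ln 4.13077 / ln 1.0675 = 21.7158 years

21.72 years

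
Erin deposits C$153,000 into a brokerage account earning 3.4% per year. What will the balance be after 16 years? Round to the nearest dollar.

FV = 153,000 × (1 + 0.034)^16 = 261,228.1958

C$261,228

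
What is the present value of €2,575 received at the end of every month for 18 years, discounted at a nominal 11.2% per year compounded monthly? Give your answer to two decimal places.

Periodic rate i = 0.112/12 = 0.00933333; n = 18 × 12 = 216 periods.
Annuity factor a(216|0.00933333) = 92.738757; PV = 2575 × 92.738757 = 238,802.2983

€238,802.30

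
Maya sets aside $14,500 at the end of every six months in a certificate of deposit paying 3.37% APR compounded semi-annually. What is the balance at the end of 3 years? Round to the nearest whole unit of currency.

With 2 periods per year: i = 0.01685, n = 6.
FV = 14500 × [(1+0.01685)^6 − 1] / 0.01685 = 14500 × 6.258501 = 90,748.2601

$90,748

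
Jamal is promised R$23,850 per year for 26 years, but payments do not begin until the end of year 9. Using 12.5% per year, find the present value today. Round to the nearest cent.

R$70,884.72

PV at t=8 (ordinary 26-year annuity): 23850 × a(26|0.125) = 23850 × 7.625782 = 181,874.9062
PV₀ = 181,874.9062 / (1+0.125)^8 = 181,874.9062 / 2.565785 = 70,884.7159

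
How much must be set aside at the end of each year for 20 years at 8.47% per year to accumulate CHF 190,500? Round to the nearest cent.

FV-annuity factor = 48.215477; PMT = 190500 / 48.215477 = 3,951.0135

CHF 3,951.01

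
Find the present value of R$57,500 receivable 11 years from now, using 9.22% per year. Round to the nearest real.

R$21,794

PV = 57,500 / (1 + 0.0922)^11 = 57,500 / 2.638298 = 21,794.3515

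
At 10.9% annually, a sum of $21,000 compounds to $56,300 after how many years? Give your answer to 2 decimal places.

(1+i)^n = 56300/21000 = 2.68095, so n = ln 2.68095 / ln 1.109 = 9.5320 years

9.53 years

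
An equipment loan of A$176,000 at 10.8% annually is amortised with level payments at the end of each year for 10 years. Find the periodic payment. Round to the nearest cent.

A$29,634.87

Annuity-PV factor = 5.938949; PMT = 176000 / 5.938949 = 29,634.8721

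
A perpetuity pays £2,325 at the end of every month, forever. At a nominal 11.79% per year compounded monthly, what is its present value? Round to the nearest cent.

Periodic rate i = 0.1179/12 = 0.009825.
PV = C/r = 2325/0.009825 = 236,641.2214

£236,641.22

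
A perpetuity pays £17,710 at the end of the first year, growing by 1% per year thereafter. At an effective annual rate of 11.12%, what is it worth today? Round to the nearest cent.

£175,000.00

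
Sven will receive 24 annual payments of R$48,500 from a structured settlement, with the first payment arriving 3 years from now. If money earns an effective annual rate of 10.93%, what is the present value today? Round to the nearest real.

R$330,686

Value one period before first payment (t=2): 48500 × [1 − (1+0.1093)^(−24)] / 0.1093 = 48500 × 8.390198 = 406,924.5873
Discount back 2 years: 406,924.5873 × (1+0.1093)^(−2) = 406,924.5873 × 0.812647 = 330,686.0737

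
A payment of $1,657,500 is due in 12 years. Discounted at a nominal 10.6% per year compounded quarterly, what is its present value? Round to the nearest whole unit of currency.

With 4 periods per year: i = 0.0265, n = 48.
Discount factor = (1+0.0265)^(−48) = 0.284951; PV = 1,657,500 × 0.284951 = 472,306.3224

$472,306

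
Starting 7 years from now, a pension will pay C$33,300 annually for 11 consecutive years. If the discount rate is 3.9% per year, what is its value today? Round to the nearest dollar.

C$233,144

PV at t=6 (ordinary 11-year annuity): 33300 × a(11|0.039) = 33300 × 8.807915 = 293,303.5800
PV₀ = 293,303.5800 / (1+0.039)^6 = 293,303.5800 / 1.258037 = 233,143.9116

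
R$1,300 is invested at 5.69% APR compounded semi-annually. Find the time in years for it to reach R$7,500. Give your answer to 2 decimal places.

31.24 years

Periodic rate i = 0.0569/2 = 0.02845.
n = ln(7500/1300) / ln(1+0.02845) = ln(5.76923) / 0.028053 = 62.4728 half-years
= 62.4728/2 years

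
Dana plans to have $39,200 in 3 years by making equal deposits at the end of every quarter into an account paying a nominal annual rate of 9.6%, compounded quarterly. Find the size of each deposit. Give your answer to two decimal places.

$2,857.59

Periodic rate i = 0.096/4 = 0.024; n = 3 × 4 = 12 periods.
FV-annuity factor = 13.717833; PMT = 39200 / 13.717833 = 2,857.5942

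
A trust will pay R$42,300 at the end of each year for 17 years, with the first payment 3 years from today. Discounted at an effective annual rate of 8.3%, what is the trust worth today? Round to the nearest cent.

R$322,488.87

PV at t=2 (ordinary 17-year annuity): 42300 × a(17|0.083) = 42300 × 8.941930 = 378,243.6531
PV₀ = 378,243.6531 / (1+0.083)^2 = 378,243.6531 / 1.172889 = 322,488.8741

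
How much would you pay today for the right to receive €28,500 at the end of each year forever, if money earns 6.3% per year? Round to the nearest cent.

€452,380.95

PV = PMT / i = 28500 / 0.063 = 452,380.9524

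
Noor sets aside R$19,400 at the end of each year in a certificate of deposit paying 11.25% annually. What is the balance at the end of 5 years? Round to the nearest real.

R$121,422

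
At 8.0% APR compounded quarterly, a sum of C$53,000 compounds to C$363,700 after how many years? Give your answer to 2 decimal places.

24.32 years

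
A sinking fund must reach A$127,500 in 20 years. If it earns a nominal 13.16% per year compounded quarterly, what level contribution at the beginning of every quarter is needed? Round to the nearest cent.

A$329.51

i = 0.1316/4 = 0.0329 per quarter; n = 20·4 = 80.
PMT = 127500 / ( [(1+0.0329)^80 − 1] / 0.0329 × (1+i) ) = 127500 / 386.940222 = 329.5083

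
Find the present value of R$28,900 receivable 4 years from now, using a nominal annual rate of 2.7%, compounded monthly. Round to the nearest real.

Periodic rate i = 0.027/12 = 0.00225; n = 4 × 12 = 48 periods.
PV = 28,900 / (1 + 0.00225)^48 = 28,900 / 1.113913 = 25,944.5849

R$25,945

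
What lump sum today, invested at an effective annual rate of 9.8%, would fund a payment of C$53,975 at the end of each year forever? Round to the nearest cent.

C$550,765.31

PV = PMT / i = 53975 / 0.098 = 550,765.3061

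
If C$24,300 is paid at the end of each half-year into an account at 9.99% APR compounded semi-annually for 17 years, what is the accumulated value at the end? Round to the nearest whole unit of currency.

C$2,065,062

With 2 periods per year: i = 0.04995, n = 34.
FV = 24300 × [(1+0.04995)^34 − 1] / 0.04995 = 24300 × 84.981967 = 2,065,061.7866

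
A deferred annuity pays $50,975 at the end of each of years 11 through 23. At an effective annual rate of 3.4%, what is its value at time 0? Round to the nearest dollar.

$378,307

Value one period before first payment (t=10): 50975 × [1 − (1+0.034)^(−13)] / 0.034 = 50975 × 10.367944 = 528,505.9564
Discount back 10 years: 528,505.9564 × (1+0.034)^(−10) = 528,505.9564 × 0.715805 = 378,307.1057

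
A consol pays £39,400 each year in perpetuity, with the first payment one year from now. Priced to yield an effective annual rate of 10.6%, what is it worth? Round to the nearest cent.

£371,698.11

PV = C/r = 39400/0.106 = 371,698.1132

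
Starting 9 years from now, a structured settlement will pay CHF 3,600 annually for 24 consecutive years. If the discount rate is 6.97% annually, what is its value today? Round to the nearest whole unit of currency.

Value one period before first payment (t=8): 3600 × [1 − (1+0.0697)^(−24)] / 0.0697 = 3600 × 11.499600 = 41,398.5603
PV₀ = 41,398.5603 / (1+0.0697)^8 = 41,398.5603 / 1.714336 = 24,148.4506

CHF 24,148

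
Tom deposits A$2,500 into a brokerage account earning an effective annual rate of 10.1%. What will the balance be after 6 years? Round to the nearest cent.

2,500 × (1+0.101)^6 = 2,500 × 1.781246 = 4,453.1151

A$4,453.12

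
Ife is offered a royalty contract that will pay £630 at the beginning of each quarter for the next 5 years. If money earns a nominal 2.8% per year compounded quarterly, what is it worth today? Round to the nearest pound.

With 4 periods per year: i = 0.007, n = 20.
Annuity factor a(20|0.007) × (1+i) = 18.732740; PV = 630 × 18.732740 = 11,801.6259
(Beginning-of-period payments → annuity-due factor ×(1+i).)

£11,802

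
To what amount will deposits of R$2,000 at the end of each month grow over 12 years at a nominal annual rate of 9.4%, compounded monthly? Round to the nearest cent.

With 12 periods per year: i = 0.00783333, n = 144.
Accumulation factor s(144|0.00783333) = 265.011415; FV = 2000 × 265.011415 = 530,022.8294

R$530,022.83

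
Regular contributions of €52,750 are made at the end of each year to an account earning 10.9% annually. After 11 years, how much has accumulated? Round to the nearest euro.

€1,026,285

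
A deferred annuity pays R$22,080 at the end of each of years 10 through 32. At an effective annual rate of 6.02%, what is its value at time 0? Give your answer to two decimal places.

PV at t=9 (ordinary 23-year annuity): 22080 × a(23|0.0602) = 22080 × 12.281333 = 271,171.8419
PV₀ = 271,171.8419 / (1+0.0602)^9 = 271,171.8419 / 1.692350 = 160,233.8958

R$160,233.90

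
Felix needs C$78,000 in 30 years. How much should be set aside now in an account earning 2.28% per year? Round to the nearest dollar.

PV = 78,000 / (1 + 0.0228)^30 = 78,000 / 1.966625 = 39,661.8550

C$39,662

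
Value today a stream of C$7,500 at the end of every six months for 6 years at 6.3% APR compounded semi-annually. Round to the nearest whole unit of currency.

i = 0.063/2 = 0.0315 per half-year; n = 6·2 = 12.
Annuity factor a(12|0.0315) = 9.865460; PV = 7500 × 9.865460 = 73,990.9529

C$73,991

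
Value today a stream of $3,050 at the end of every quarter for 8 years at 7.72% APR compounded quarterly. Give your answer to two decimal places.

With 4 periods per year: i = 0.0193, n = 32.
Annuity factor a(32|0.0193) = 23.708839; PV = 3050 × 23.708839 = 72,311.9579

$72,311.96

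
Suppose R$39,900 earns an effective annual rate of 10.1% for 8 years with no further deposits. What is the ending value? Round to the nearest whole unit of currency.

39,900 × (1+0.101)^8 = 39,900 × 2.159228 = 86,153.2068

R$86,153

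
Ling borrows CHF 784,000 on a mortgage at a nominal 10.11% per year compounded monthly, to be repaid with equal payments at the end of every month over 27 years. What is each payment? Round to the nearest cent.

With 12 periods per year: i = 0.008425, n = 324.
PMT = 784000 / ( [1 − (1+0.008425)^(−324)] / 0.008425 ) = 784000 / 110.861825 = 7,071.8663

CHF 7,071.87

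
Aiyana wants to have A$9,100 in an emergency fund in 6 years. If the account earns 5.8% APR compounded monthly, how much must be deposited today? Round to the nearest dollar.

A$6,431

Periodic rate i = 0.058/12 = 0.00483333; n = 6 × 12 = 72 periods.
PV = 9,100 / (1 + 0.00483333)^72 = 9,100 / 1.415046 = 6,430.8885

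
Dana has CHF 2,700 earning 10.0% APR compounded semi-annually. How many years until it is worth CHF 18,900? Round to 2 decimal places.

Periodic rate i = 0.1/2 = 0.05.
(1+i)^n = 18900/2700 = 7.00000, so n = ln 7.00000 / ln 1.05 = 39.8832 half-years
= 39.8832/2 years

19.94 years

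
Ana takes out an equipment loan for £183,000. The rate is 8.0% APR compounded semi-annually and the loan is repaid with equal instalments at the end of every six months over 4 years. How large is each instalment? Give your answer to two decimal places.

Periodic rate i = 0.08/2 = 0.04; n = 4 × 2 = 8 periods.
Annuity-PV factor = 6.732745; PMT = 183000 / 6.732745 = 27,180.5933

£27,180.59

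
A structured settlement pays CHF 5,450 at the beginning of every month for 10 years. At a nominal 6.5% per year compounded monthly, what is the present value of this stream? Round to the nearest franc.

With 12 periods per year: i = 0.00541667, n = 120.
PV = 5450 × [1 − (1+0.00541667)^(−120)] / 0.00541667 × (1+i) = 5450 × 88.545537 = 482,573.1790
(Beginning-of-period payments → annuity-due factor ×(1+i).)

CHF 482,573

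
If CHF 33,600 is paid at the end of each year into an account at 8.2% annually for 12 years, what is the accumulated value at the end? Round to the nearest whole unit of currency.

CHF 645,244

Accumulation factor s(12|0.082) = 19.203694; FV = 33600 × 19.203694 = 645,244.1323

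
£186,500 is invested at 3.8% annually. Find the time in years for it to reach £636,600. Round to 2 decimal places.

n = ln(636600/186500) / ln(1+0.038) = ln(3.41340) / 0.037296 = 32.9182 years

32.92 years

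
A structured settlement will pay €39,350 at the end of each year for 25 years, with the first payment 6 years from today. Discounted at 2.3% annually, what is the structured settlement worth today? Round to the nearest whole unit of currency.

€662,135

PV at t=5 (ordinary 25-year annuity): 39350 × a(25|0.023) = 39350 × 18.852973 = 741,864.4762
PV₀ = 741,864.4762 / (1+0.023)^5 = 741,864.4762 / 1.120413 = 662,134.7897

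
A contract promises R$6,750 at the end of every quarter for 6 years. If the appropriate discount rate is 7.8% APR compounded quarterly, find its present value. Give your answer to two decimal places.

R$128,395.08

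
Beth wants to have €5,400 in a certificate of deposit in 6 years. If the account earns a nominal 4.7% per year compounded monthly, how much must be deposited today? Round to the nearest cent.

With 12 periods per year: i = 0.00391667, n = 72.
PV = 5,400 / (1 + 0.00391667)^72 = 5,400 / 1.325049 = 4,075.3220

€4,075.32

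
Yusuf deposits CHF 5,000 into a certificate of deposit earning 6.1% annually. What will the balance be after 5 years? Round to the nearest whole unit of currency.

CHF 6,723

FV = 5,000 × (1 + 0.061)^5 = 6,722.7494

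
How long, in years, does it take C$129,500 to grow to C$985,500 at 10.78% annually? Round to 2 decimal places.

19.82 years

n = ln(985500/129500) / ln(1+0.1078) = ln(7.61004) / 0.102376 = 19.8237 years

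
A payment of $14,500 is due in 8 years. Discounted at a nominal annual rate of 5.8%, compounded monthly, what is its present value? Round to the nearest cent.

With 12 periods per year: i = 0.00483333, n = 96.
PV = FV·(1+i)^(−n) = 14,500 × 0.629467 = 9,127.2677

$9,127.27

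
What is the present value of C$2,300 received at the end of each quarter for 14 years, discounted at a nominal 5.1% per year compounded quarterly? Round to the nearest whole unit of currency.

C$91,658

With 4 periods per year: i = 0.01275, n = 56.
PV = PMT · [1 − (1+i)^(−n)] / i = 2300 · 39.851240 = 91,657.8528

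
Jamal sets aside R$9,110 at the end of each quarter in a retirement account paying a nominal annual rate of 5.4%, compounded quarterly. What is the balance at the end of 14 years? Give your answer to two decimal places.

R$755,115.19

Periodic rate i = 0.054/4 = 0.0135; n = 14 × 4 = 56 periods.
FV = PMT · [(1+i)^n − 1] / i = 9110 · 82.888604 = 755,115.1863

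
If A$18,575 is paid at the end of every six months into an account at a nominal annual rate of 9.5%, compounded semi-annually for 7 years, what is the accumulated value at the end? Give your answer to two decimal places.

A$357,791.89

i = 0.095/2 = 0.0475 per half-year; n = 7·2 = 14.
FV = PMT · [(1+i)^n − 1] / i = 18575 · 19.262013 = 357,791.8880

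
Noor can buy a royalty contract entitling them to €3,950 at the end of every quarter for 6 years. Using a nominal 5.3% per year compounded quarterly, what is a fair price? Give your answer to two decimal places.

€80,751.76

Periodic rate i = 0.053/4 = 0.01325; n = 6 × 4 = 24 periods.
PV = PMT · [1 − (1+i)^(−n)] / i = 3950 · 20.443483 = 80,751.7591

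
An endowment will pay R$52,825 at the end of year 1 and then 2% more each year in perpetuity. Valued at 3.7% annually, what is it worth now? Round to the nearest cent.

R$3,107,352.94

PV = PMT / (i − g) = 52825 / (0.037 − 0.02) = 52825 / 0.017000 = 3,107,352.9412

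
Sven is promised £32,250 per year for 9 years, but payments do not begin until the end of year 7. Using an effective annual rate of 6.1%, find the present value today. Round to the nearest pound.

£153,097

Value one period before first payment (t=6): 32250 × [1 − (1+0.061)^(−9)] / 0.061 = 32250 × 6.772188 = 218,403.0618
Discount back 6 years: 218,403.0618 × (1+0.061)^(−6) = 218,403.0618 × 0.700983 = 153,096.9078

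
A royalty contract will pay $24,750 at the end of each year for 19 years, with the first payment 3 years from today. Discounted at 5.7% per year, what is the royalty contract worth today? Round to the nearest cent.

$253,084.43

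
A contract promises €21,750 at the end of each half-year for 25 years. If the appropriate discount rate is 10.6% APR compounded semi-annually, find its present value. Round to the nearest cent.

Periodic rate i = 0.106/2 = 0.053; n = 25 × 2 = 50 periods.
Annuity factor a(50|0.053) = 17.441314; PV = 21750 × 17.441314 = 379,348.5690

€379,348.57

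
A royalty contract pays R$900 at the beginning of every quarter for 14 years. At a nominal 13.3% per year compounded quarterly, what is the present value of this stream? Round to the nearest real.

R$23,489

Periodic rate i = 0.133/4 = 0.03325; n = 14 × 4 = 56 periods.
PV = PMT · [1 − (1+i)^(−n)] / i × (1+i) = 900 · 26.098842 = 23,488.9576
(annuity-due: payments at period start, so ×(1+i).)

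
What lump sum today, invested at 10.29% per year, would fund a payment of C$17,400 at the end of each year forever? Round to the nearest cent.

C$169,096.21

PV = C/r = 17400/0.1029 = 169,096.2099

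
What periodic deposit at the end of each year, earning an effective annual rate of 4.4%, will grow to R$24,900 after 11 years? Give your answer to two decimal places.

R$1,808.36

FV-annuity factor = 13.769361; PMT = 24900 / 13.769361 = 1,808.3628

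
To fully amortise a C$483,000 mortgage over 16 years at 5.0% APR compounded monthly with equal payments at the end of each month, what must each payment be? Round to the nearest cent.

C$3,659.60

i = 0.05/12 = 0.00416667 per month; n = 16·12 = 192.
PMT = 483000 / ( [1 − (1+0.00416667)^(−192)] / 0.00416667 ) = 483000 / 131.981666 = 3,659.5992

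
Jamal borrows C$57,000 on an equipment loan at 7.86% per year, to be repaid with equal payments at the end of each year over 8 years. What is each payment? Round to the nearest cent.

C$9,866.21

Annuity-PV factor = 5.777296; PMT = 57000 / 5.777296 = 9,866.2065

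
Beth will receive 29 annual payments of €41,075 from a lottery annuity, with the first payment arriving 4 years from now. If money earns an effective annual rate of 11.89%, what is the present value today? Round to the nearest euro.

Value one period before first payment (t=3): 41075 × [1 − (1+0.1189)^(−29)] / 0.1189 = 41075 × 8.086931 = 332,170.7002
Discount back 3 years: 332,170.7002 × (1+0.1189)^(−3) = 332,170.7002 × 0.713882 = 237,130.5455

€237,131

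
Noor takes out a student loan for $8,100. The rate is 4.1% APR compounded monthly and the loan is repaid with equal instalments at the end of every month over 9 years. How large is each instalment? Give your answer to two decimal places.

With 12 periods per year: i = 0.00341667, n = 108.
PMT = 8100 / ( [1 − (1+0.00341667)^(−108)] / 0.00341667 ) = 8100 / 90.187196 = 89.8132

$89.81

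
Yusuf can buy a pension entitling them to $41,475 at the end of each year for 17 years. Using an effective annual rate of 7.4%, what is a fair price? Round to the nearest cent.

PV = PMT · [1 − (1+i)^(−n)] / i = 41475 · 9.498422 = 393,947.0338

$393,947.03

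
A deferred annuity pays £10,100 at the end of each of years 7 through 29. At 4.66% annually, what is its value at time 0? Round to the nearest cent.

£107,062.76

PV at t=6 (ordinary 23-year annuity): 10100 × a(23|0.0466) = 10100 × 13.931614 = 140,709.3061
Discount back 6 years: 140,709.3061 × (1+0.0466)^(−6) = 140,709.3061 × 0.760879 = 107,062.7609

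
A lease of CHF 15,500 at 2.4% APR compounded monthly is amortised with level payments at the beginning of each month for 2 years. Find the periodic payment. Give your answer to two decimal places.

CHF 660.78

With 12 periods per year: i = 0.002, n = 24.
PMT = 15500 / ( [1 − (1+0.002)^(−24)] / 0.002 × (1+i) ) = 15500 / 23.457082 = 660.7813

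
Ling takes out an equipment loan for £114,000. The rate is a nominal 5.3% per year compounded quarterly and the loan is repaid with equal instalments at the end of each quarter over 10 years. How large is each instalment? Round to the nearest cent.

£3,690.06

Periodic rate i = 0.053/4 = 0.01325; n = 10 × 4 = 40 periods.
Annuity-PV factor = 30.893796; PMT = 114000 / 30.893796 = 3,690.0613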